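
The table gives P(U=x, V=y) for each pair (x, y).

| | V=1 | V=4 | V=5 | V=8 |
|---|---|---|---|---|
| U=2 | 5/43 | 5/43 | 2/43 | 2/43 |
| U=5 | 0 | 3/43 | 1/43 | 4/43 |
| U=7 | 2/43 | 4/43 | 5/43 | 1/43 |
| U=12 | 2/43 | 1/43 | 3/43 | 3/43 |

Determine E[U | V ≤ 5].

P(V ≤ 5) = 33/43.
Summing U·P(U=x,V=y) over the conditioning event gives 193/43.
E[U | V ≤ 5] = (193/43) / (33/43) = 193/33.

193/33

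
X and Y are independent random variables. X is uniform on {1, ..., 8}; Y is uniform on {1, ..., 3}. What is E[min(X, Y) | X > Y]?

P(X > Y) = 3/4.
Summing min(X,Y)·P(x,y) over outcomes with X > Y gives 17/12.
E[min(X, Y) | X > Y] = (17/12) / (3/4) = 17/9.

17/9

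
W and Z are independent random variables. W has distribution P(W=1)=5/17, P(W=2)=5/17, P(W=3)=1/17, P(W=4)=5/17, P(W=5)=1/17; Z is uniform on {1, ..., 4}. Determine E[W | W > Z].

P(W > Z) = 13/34.
Summing W·P(x,y) over outcomes with W > Z gives 24/17.
E[W | W > Z] = (24/17) / (13/34) = 48/13.

48/13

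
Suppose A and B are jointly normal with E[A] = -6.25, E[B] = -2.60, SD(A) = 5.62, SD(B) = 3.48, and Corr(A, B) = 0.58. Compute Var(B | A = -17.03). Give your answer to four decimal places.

For a bivariate normal, Var(B | A=x) = σ_B²(1 − ρ²).
Var(B | A=-17.03) = (3.48)²·(1 − (0.58)²) = 12.1104·0.6636 = 8.0365.

8.0365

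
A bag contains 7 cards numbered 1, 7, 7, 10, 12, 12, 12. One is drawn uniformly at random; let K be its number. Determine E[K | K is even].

23/2

P(K is even) = 4/7.
Σ over the event: 10·1/7 + 12·3/7 = 46/7.
E[K | K is even] = (46/7) / (4/7) = 23/2.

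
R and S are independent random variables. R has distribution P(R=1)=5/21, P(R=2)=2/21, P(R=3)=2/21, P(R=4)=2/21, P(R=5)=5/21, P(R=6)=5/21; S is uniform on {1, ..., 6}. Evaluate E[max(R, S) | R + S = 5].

40/11

P(R + S = 5) = 11/126.
Summing max(R,S)·P(x,y) over outcomes with R + S = 5 gives 20/63.
E[max(R, S) | R + S = 5] = (20/63) / (11/126) = 40/11.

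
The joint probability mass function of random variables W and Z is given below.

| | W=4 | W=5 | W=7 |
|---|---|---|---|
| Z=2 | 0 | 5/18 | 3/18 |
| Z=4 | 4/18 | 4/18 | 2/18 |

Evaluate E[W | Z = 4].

P(Z = 4) = 5/9.
Σ W·P over the event = 4·(4/18) + 5·(4/18) + 7·(2/18) = 25/9.
E[W | Z = 4] = (25/9) / (5/9) = 5.

5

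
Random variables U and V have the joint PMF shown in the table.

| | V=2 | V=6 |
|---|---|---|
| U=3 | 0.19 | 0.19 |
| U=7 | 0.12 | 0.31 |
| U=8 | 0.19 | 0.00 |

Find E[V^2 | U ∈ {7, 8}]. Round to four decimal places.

P(U ∈ {7, 8}) = 0.62.
Summing V^2·P(U=x,V=y) over the conditioning event gives 12.40.
E[V^2 | U ∈ {7, 8}] = (12.40) / (0.62) = 20.0000.

20.0000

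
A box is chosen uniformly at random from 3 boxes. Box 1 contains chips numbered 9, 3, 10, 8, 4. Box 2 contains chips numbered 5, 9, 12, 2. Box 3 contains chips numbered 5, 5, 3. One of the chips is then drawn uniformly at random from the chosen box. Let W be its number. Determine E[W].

E[W | box 1] = (9+3+10+8+4)/5 = 34/5.
E[W | box 2] = (5+9+12+2)/4 = 7.
E[W | box 3] = (5+5+3)/3 = 13/3.
By the law of total expectation,
E[W] = (1/3)·(34/5) + (1/3)·(7) + (1/3)·(13/3) = 272/45.

272/45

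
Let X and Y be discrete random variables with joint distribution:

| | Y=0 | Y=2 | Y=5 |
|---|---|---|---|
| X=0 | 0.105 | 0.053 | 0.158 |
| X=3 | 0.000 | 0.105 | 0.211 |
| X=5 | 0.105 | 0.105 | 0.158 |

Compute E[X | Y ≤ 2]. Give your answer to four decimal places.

2.8858

P(Y ≤ 2) = 0.473.
Σ X·P over the event = 0·(0.105) + 0·(0.053) + 3·(0.105) + 5·(0.105) + 5·(0.105) = 1.365.
E[X | Y ≤ 2] = (1.365) / (0.473) = 2.8858.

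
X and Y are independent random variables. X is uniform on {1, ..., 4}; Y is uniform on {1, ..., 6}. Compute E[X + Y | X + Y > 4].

62/9

P(X + Y > 4) = 3/4.
Summing (X+Y)·P(x,y) over outcomes with X + Y > 4 gives 31/6.
E[X + Y | X + Y > 4] = (31/6) / (3/4) = 62/9.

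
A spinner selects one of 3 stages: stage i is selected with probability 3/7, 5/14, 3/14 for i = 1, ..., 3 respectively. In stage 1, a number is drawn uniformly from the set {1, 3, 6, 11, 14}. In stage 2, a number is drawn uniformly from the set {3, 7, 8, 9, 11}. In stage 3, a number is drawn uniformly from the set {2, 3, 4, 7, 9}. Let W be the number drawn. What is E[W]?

95/14

E[W | stage 1] = (1+3+6+11+14)/5 = 7.
E[W | stage 2] = (3+7+8+9+11)/5 = 38/5.
E[W | stage 3] = (2+3+4+7+9)/5 = 5.
By the law of total expectation,
E[W] = (3/7)·(7) + (5/14)·(38/5) + (3/14)·(5) = 95/14.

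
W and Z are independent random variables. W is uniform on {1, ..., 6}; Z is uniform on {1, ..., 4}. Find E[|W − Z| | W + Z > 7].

2

P(W + Z > 7) = 1/4.
Summing |W−Z|·P(x,y) over outcomes with W + Z > 7 gives 1/2.
E[|W − Z| | W + Z > 7] = (1/2) / (1/4) = 2.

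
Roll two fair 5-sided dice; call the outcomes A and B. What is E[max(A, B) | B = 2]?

Outcomes with B = 2: (1,2), (2,2), (3,2), (4,2), (5,2), each with probability 1/25.
E[max(A, B) | B = 2] = (2 + 2 + 3 + 4 + 5) / 5 = 16/5.

16/5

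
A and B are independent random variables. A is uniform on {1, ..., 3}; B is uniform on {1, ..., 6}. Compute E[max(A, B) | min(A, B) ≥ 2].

41/10

Outcomes with min(A, B) ≥ 2: (2,2), (2,3), (2,4), (2,5), (2,6), (3,2), (3,3), (3,4), (3,5), (3,6), each with probability 1/18.
E[max(A, B) | min(A, B) ≥ 2] = (2 + 3 + 4 + 5 + 6 + 3 + 3 + 4 + 5 + 6) / 10 = 41/10.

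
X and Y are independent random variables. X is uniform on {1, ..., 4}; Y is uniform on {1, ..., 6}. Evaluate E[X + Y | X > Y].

5

Outcomes with X > Y: (2,1), (3,1), (3,2), (4,1), (4,2), (4,3), each with probability 1/24.
E[X + Y | X > Y] = (3 + 4 + 5 + 5 + 6 + 7) / 6 = 5.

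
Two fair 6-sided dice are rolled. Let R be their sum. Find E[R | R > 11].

12

P(R > 11) = 1/36.
Σ over the event: 12·1/36 = 1/3.
E[R | R > 11] = (1/3) / (1/36) = 12.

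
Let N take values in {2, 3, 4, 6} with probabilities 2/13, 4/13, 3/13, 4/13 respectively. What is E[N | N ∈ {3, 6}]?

9/2

P(N ∈ {3, 6}) = 8/13.
Σ over the event: 3·4/13 + 6·4/13 = 36/13.
E[N | N ∈ {3, 6}] = (36/13) / (8/13) = 9/2.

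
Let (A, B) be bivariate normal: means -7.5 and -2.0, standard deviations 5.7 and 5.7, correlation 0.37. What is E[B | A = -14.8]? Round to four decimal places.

-4.7010

The regression of B on A has slope ρ·σ_B/σ_A and passes through (μ_A, μ_B).
E[B | A=-14.8] = -2.0 + (0.37)·(5.7/5.7)·(-14.8 − (-7.5)) = -2.0 + (0.37)·(-7.3) = -4.7010.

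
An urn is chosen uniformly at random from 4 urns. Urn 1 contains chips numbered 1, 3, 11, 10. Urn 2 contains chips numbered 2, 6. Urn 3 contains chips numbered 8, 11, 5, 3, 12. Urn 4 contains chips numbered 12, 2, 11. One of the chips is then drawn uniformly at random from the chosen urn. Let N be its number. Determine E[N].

1583/240

E[N | urn 1] = (1+3+11+10)/4 = 25/4.
E[N | urn 2] = (2+6)/2 = 4.
E[N | urn 3] = (8+11+5+3+12)/5 = 39/5.
E[N | urn 4] = (12+2+11)/3 = 25/3.
By the law of total expectation,
E[N] = (1/4)·(25/4) + (1/4)·(4) + (1/4)·(39/5) + (1/4)·(25/3) = 1583/240.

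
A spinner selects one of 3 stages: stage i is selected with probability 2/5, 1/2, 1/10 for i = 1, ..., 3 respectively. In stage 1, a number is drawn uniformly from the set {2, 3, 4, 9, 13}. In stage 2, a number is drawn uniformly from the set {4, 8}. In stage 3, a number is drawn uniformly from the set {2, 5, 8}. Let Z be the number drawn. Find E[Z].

E[Z | stage 1] = (2+3+4+9+13)/5 = 31/5.
E[Z | stage 2] = (4+8)/2 = 6.
E[Z | stage 3] = (2+5+8)/3 = 5.
By the law of total expectation,
E[Z] = (2/5)·(31/5) + (1/2)·(6) + (1/10)·(5) = 299/50.

299/50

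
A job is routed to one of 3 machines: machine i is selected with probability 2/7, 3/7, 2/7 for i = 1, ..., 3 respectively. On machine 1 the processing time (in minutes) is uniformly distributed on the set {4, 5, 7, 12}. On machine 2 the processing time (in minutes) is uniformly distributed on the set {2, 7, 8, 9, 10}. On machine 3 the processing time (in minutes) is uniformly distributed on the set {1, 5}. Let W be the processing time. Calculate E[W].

208/35

E[W | machine 1] = (4+5+7+12)/4 = 7.
E[W | machine 2] = (2+7+8+9+10)/5 = 36/5.
E[W | machine 3] = (1+5)/2 = 3.
By the law of total expectation,
E[W] = (2/7)·(7) + (3/7)·(36/5) + (2/7)·(3) = 208/35.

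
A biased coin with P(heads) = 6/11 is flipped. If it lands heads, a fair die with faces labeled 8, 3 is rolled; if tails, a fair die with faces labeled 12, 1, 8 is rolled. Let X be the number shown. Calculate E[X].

E[X | heads] = (8+3)/2 = 11/2.
E[X | tails] = (12+1+8)/3 = 7.
E[X] = (6/11)·(11/2) + (5/11)·(7) = 68/11.

68/11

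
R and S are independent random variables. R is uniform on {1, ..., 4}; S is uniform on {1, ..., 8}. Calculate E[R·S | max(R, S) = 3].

27/5

Outcomes with max(R, S) = 3: (1,3), (2,3), (3,1), (3,2), (3,3), each with probability 1/32.
E[R·S | max(R, S) = 3] = (3 + 6 + 3 + 6 + 9) / 5 = 27/5.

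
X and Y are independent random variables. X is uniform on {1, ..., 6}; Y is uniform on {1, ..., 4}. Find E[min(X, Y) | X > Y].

15/7

P(X > Y) = 7/12.
Summing min(X,Y)·P(x,y) over outcomes with X > Y gives 5/4.
E[min(X, Y) | X > Y] = (5/4) / (7/12) = 15/7.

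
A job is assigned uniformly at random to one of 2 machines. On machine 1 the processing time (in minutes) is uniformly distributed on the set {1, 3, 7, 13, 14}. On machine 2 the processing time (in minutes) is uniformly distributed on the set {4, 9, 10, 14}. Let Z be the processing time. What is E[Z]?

337/40

E[Z | machine 1] = (1+3+7+13+14)/5 = 38/5.
E[Z | machine 2] = (4+9+10+14)/4 = 37/4.
E[Z] = (1/2)·(38/5) + (1/2)·(37/4) = 337/40.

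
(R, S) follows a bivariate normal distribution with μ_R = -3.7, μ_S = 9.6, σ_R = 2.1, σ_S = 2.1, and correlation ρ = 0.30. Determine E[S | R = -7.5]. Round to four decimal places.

8.4600

The regression of S on R has slope ρ·σ_S/σ_R and passes through (μ_R, μ_S).
E[S | R=-7.5] = 9.6 + (0.30)·(2.1/2.1)·(-7.5 − (-3.7)) = 9.6 + (0.3)·(-3.8) = 8.4600.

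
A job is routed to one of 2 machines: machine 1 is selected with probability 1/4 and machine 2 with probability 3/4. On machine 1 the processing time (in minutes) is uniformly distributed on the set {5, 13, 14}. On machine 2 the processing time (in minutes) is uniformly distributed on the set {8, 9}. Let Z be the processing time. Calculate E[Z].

217/24

E[Z | machine 1] = (5+13+14)/3 = 32/3.
E[Z | machine 2] = (8+9)/2 = 17/2.
E[Z] = (1/4)·(32/3) + (3/4)·(17/2) = 217/24.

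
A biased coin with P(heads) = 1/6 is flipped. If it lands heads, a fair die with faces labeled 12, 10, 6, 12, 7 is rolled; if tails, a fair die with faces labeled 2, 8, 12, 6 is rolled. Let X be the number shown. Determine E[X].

37/5

E[X | heads] = (12+10+6+12+7)/5 = 47/5.
E[X | tails] = (2+8+12+6)/4 = 7.
By the law of total expectation,
E[X] = (1/6)·(47/5) + (5/6)·(7) = 37/5.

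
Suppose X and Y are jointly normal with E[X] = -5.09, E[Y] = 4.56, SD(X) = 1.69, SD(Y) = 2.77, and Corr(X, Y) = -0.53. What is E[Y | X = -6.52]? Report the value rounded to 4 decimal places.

For a bivariate normal, E[Y | X=x] = μ_Y + ρ·(σ_Y/σ_X)·(x − μ_X).
E[Y | X=-6.52] = 4.56 + (-0.53)·(2.77/1.69)·(-6.52 − (-5.09)) = 4.56 + (-0.8687)·(-1.43) = 5.8022.

5.8022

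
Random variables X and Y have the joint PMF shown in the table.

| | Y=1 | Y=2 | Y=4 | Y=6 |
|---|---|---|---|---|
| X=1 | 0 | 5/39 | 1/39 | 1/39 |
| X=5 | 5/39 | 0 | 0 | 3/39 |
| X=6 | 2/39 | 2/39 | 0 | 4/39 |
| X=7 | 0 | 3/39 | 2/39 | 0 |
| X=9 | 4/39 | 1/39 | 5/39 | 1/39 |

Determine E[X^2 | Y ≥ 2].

P(Y ≥ 2) = 28/39.
Summing X^2·P(X=x,Y=y) over the conditioning event gives 370/13.
E[X^2 | Y ≥ 2] = (370/13) / (28/39) = 555/14.

555/14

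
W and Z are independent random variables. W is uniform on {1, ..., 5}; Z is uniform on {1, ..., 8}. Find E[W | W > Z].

4

Outcomes with W > Z: (2,1), (3,1), (3,2), (4,1), (4,2), (4,3), (5,1), (5,2), (5,3), (5,4), each with probability 1/40.
E[W | W > Z] = (2 + 3 + 3 + 4 + 4 + 4 + 5 + 5 + 5 + 5) / 10 = 4.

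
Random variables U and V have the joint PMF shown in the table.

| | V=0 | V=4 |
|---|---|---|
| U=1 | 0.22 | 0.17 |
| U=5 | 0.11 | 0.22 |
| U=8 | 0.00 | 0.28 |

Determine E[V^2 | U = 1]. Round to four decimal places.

P(U = 1) = 0.39.
Σ V^2·P over the event = 0·(0.22) + 16·(0.17) = 2.72.
E[V^2 | U = 1] = (2.72) / (0.39) = 6.9744.

6.9744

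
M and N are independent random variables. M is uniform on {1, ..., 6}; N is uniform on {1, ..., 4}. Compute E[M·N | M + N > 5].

25/2

P(M + N > 5) = 7/12.
Summing MN·P(x,y) over outcomes with M + N > 5 gives 175/24.
E[M·N | M + N > 5] = (175/24) / (7/12) = 25/2.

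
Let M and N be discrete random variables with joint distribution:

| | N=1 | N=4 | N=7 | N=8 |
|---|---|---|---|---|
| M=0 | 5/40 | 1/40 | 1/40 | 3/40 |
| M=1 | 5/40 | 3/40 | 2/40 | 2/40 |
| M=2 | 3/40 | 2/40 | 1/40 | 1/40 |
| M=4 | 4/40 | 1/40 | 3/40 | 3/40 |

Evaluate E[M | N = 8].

16/9

P(N = 8) = 9/40.
Σ M·P over the event = 0·(3/40) + 1·(2/40) + 2·(1/40) + 4·(3/40) = 2/5.
E[M | N = 8] = (2/5) / (9/40) = 16/9.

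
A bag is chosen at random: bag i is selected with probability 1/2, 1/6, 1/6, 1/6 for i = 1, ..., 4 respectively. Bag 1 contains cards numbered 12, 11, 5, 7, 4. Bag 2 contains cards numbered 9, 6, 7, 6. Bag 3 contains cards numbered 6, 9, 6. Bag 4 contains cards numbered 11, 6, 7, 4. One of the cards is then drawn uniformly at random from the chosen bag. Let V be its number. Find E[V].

37/5

E[V | bag 1] = (12+11+5+7+4)/5 = 39/5.
E[V | bag 2] = (9+6+7+6)/4 = 7.
E[V | bag 3] = (6+9+6)/3 = 7.
E[V | bag 4] = (11+6+7+4)/4 = 7.
By the law of total expectation,
E[V] = (1/2)·(39/5) + (1/6)·(7) + (1/6)·(7) + (1/6)·(7) = 37/5.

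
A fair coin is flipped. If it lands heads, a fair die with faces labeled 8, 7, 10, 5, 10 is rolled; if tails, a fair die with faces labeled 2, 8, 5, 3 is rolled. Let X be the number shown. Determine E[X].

25/4

E[X | heads] = (8+7+10+5+10)/5 = 8.
E[X | tails] = (2+8+5+3)/4 = 9/2.
E[X] = (1/2)·(8) + (1/2)·(9/2) = 25/4.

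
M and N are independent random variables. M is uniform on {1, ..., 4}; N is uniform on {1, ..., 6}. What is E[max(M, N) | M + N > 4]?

P(M + N > 4) = 3/4.
Summing max(M,N)·P(x,y) over outcomes with M + N > 4 gives 27/8.
E[max(M, N) | M + N > 4] = (27/8) / (3/4) = 9/2.

9/2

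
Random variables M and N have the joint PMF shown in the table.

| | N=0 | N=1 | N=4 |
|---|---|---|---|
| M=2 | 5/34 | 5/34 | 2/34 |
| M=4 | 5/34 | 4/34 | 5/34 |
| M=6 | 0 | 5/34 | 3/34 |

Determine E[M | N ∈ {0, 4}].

P(N ∈ {0, 4}) = 10/17.
Σ M·P over the event = 2·(5/34) + 2·(2/34) + 4·(5/34) + 4·(5/34) + 6·(3/34) = 36/17.
E[M | N ∈ {0, 4}] = (36/17) / (10/17) = 18/5.

18/5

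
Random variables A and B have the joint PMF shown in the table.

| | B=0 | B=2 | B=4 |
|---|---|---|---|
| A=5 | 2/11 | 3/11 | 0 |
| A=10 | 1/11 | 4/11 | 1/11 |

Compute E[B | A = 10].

P(A = 10) = 6/11.
Σ B·P over the event = 0·(1/11) + 2·(4/11) + 4·(1/11) = 12/11.
E[B | A = 10] = (12/11) / (6/11) = 2.

2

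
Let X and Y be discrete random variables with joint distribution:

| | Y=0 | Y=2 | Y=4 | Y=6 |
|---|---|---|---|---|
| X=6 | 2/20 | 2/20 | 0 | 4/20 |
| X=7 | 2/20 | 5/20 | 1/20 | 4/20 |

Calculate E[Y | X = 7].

P(X = 7) = 3/5.
Σ Y·P over the event = 0·(2/20) + 2·(5/20) + 4·(1/20) + 6·(4/20) = 19/10.
E[Y | X = 7] = (19/10) / (3/5) = 19/6.

19/6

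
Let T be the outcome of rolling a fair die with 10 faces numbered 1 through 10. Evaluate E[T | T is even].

Given T is even, T is equally likely to be any of {2, 4, 6, 8, 10}.
E[T | T is even] = (2 + 4 + 6 + 8 + 10) / 5 = 6.

6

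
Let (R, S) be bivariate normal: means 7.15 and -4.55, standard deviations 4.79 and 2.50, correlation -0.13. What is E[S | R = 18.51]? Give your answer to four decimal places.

-5.3208

E[S | R=x] = μ_S + ρ(σ_S/σ_R)(x − μ_R) for jointly normal variables.
E[S | R=18.51] = -4.55 + (-0.13)·(2.50/4.79)·(18.51 − (7.15)) = -4.55 + (-0.06785)·(11.36) = -5.3208.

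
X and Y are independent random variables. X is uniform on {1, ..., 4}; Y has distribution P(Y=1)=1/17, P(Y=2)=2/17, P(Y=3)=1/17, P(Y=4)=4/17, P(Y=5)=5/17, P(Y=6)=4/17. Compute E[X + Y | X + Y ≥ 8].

P(X + Y ≥ 8) = 13/34.
Summing (X+Y)·P(x,y) over outcomes with X + Y ≥ 8 gives 225/68.
E[X + Y | X + Y ≥ 8] = (225/68) / (13/34) = 225/26.

225/26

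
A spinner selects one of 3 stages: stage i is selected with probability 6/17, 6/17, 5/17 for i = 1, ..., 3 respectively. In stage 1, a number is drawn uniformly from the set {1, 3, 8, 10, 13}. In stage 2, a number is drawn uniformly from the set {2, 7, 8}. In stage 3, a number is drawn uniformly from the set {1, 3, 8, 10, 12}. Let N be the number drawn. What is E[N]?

110/17

E[N | stage 1] = (1+3+8+10+13)/5 = 7.
E[N | stage 2] = (2+7+8)/3 = 17/3.
E[N | stage 3] = (1+3+8+10+12)/5 = 34/5.
By the law of total expectation,
E[N] = (6/17)·(7) + (6/17)·(17/3) + (5/17)·(34/5) = 110/17.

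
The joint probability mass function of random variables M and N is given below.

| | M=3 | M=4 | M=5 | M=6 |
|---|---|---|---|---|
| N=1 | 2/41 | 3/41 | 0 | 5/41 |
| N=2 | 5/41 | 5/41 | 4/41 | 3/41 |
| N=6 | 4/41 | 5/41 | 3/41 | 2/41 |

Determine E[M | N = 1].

24/5

P(N = 1) = 10/41.
Σ M·P over the event = 3·(2/41) + 4·(3/41) + 6·(5/41) = 48/41.
E[M | N = 1] = (48/41) / (10/41) = 24/5.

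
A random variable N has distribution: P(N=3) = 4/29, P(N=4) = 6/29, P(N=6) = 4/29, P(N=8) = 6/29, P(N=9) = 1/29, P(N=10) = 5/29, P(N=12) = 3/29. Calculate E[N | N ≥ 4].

P(N ≥ 4) = 25/29.
Σ over the event: 4·6/29 + 6·4/29 + 8·6/29 + 9·1/29 + 10·5/29 + 12·3/29 = 191/29.
E[N | N ≥ 4] = (191/29) / (25/29) = 191/25.

191/25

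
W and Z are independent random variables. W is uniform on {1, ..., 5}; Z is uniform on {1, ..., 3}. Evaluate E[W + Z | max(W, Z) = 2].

Outcomes with max(W, Z) = 2: (1,2), (2,1), (2,2), each with probability 1/15.
E[W + Z | max(W, Z) = 2] = (3 + 3 + 4) / 3 = 10/3.

10/3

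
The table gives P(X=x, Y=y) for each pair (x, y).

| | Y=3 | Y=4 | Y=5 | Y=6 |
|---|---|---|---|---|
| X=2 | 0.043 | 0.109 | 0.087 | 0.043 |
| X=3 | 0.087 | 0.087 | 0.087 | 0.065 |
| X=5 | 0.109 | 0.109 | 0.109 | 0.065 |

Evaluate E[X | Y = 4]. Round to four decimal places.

P(Y = 4) = 0.305.
Σ X·P over the event = 2·(0.109) + 3·(0.087) + 5·(0.109) = 1.024.
E[X | Y = 4] = (1.024) / (0.305) = 3.3574.

3.3574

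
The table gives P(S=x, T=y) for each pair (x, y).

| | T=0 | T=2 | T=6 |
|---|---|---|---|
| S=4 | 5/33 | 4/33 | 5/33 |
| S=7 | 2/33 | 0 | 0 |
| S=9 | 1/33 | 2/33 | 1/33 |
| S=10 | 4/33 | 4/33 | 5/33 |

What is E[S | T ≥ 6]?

P(T ≥ 6) = 1/3.
Σ S·P over the event = 4·(5/33) + 9·(1/33) + 10·(5/33) = 79/33.
E[S | T ≥ 6] = (79/33) / (1/3) = 79/11.

79/11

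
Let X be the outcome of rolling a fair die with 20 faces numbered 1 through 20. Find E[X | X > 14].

35/2

Given X > 14, X is equally likely to be any of {15, 16, 17, 18, 19, 20}.
E[X | X > 14] = (15 + 16 + 17 + 18 + 19 + 20) / 6 = 35/2.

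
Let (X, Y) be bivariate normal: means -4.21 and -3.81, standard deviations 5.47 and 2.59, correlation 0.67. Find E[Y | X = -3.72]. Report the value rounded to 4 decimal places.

The regression of Y on X has slope ρ·σ_Y/σ_X and passes through (μ_X, μ_Y).
E[Y | X=-3.72] = -3.81 + (0.67)·(2.59/5.47)·(-3.72 − (-4.21)) = -3.81 + (0.31724)·(0.49) = -3.6546.

-3.6546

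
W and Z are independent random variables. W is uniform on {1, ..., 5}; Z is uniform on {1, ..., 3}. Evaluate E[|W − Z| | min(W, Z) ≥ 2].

5/4

P(min(W, Z) ≥ 2) = 8/15.
Summing |W−Z|·P(x,y) over outcomes with min(W, Z) ≥ 2 gives 2/3.
E[|W − Z| | min(W, Z) ≥ 2] = (2/3) / (8/15) = 5/4.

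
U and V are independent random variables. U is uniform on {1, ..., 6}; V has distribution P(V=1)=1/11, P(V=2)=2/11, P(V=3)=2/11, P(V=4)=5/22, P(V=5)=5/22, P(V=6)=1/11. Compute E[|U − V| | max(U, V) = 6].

83/32

P(max(U, V) = 6) = 8/33.
Summing |U−V|·P(x,y) over outcomes with max(U, V) = 6 gives 83/132.
E[|U − V| | max(U, V) = 6] = (83/132) / (8/33) = 83/32.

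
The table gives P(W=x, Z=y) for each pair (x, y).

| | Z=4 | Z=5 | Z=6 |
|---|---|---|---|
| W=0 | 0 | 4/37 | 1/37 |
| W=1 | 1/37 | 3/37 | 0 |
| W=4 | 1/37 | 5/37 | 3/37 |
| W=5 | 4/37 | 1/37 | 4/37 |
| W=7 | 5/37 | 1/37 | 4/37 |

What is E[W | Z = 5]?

P(Z = 5) = 14/37.
Summing W·P(W=x,Z=y) over the conditioning event gives 35/37.
E[W | Z = 5] = (35/37) / (14/37) = 5/2.

5/2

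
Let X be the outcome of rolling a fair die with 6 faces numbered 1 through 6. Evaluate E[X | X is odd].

3

Given X is odd, X is equally likely to be any of {1, 3, 5}.
E[X | X is odd] = (1 + 3 + 5) / 3 = 3.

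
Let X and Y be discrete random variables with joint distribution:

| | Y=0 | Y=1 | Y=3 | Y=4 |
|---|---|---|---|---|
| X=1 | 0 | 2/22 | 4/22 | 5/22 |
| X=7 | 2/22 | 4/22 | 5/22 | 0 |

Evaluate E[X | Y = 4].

P(Y = 4) = 5/22.
Summing X·P(X=x,Y=y) over the conditioning event gives 5/22.
E[X | Y = 4] = (5/22) / (5/22) = 1.

1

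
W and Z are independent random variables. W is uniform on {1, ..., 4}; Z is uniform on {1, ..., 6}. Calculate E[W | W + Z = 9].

7/2

Outcomes with W + Z = 9: (3,6), (4,5), each with probability 1/24.
E[W | W + Z = 9] = (3 + 4) / 2 = 7/2.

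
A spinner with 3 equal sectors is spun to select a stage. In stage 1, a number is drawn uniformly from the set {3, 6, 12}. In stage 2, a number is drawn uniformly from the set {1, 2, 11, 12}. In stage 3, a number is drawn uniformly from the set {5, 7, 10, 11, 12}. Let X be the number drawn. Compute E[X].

E[X | stage 1] = (3+6+12)/3 = 7.
E[X | stage 2] = (1+2+11+12)/4 = 13/2.
E[X | stage 3] = (5+7+10+11+12)/5 = 9.
By the law of total expectation,
E[X] = (1/3)·(7) + (1/3)·(13/2) + (1/3)·(9) = 15/2.

15/2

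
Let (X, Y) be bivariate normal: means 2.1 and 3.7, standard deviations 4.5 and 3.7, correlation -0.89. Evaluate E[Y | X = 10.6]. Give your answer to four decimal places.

-2.5201

For a bivariate normal, E[Y | X=x] = μ_Y + ρ·(σ_Y/σ_X)·(x − μ_X).
E[Y | X=10.6] = 3.7 + (-0.89)·(3.7/4.5)·(10.6 − (2.1)) = 3.7 + (-0.73178)·(8.5) = -2.5201.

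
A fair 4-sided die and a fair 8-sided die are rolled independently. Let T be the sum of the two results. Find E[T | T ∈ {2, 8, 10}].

P(T ∈ {2, 8, 10}) = 1/4.
Σ over the event: 2·1/32 + 8·1/8 + 10·3/32 = 2.
E[T | T ∈ {2, 8, 10}] = (2) / (1/4) = 8.

8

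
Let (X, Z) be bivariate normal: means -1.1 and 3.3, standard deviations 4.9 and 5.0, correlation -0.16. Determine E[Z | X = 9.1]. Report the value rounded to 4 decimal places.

1.6347

For a bivariate normal, E[Z | X=x] = μ_Z + ρ·(σ_Z/σ_X)·(x − μ_X).
E[Z | X=9.1] = 3.3 + (-0.16)·(5.0/4.9)·(9.1 − (-1.1)) = 3.3 + (-0.163265)·(10.2) = 1.6347.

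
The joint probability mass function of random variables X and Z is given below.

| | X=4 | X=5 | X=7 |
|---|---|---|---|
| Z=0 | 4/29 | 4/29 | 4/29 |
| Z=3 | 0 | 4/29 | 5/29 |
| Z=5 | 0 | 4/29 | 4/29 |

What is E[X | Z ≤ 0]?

P(Z ≤ 0) = 12/29.
Σ X·P over the event = 4·(4/29) + 5·(4/29) + 7·(4/29) = 64/29.
E[X | Z ≤ 0] = (64/29) / (12/29) = 16/3.

16/3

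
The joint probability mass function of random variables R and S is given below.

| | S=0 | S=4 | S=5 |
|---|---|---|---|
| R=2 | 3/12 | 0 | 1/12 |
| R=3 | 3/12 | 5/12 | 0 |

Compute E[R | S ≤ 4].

P(S ≤ 4) = 11/12.
Σ R·P over the event = 2·(3/12) + 3·(3/12) + 3·(5/12) = 5/2.
E[R | S ≤ 4] = (5/2) / (11/12) = 30/11.

30/11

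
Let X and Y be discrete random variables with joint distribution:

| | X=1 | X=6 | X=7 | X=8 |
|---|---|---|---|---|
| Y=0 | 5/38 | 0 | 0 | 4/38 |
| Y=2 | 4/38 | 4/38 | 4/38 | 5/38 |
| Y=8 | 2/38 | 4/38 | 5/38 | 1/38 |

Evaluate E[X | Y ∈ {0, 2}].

133/26

P(Y ∈ {0, 2}) = 13/19.
Σ X·P over the event = 1·(5/38) + 1·(4/38) + 6·(4/38) + 7·(4/38) + 8·(4/38) + 8·(5/38) = 7/2.
E[X | Y ∈ {0, 2}] = (7/2) / (13/19) = 133/26.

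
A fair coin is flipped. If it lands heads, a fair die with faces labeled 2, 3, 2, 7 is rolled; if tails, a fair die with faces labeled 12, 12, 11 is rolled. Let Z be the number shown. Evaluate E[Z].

91/12

E[Z | heads] = (2+3+2+7)/4 = 7/2.
E[Z | tails] = (12+12+11)/3 = 35/3.
E[Z] = (1/2)·(7/2) + (1/2)·(35/3) = 91/12.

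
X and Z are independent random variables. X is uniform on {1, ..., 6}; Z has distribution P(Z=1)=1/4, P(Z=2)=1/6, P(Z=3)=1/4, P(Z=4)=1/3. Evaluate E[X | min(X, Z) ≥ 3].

9/2

P(min(X, Z) ≥ 3) = 7/18.
Summing X·P(x,y) over outcomes with min(X, Z) ≥ 3 gives 7/4.
E[X | min(X, Z) ≥ 3] = (7/4) / (7/18) = 9/2.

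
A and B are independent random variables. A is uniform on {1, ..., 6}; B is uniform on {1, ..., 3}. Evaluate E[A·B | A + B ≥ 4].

P(A + B ≥ 4) = 5/6.
Summing AB·P(x,y) over outcomes with A + B ≥ 4 gives 121/18.
E[A·B | A + B ≥ 4] = (121/18) / (5/6) = 121/15.

121/15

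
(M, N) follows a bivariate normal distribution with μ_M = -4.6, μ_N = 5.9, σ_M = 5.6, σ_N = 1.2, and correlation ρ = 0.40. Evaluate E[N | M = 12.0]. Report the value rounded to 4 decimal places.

For a bivariate normal, E[N | M=x] = μ_N + ρ·(σ_N/σ_M)·(x − μ_M).
E[N | M=12.0] = 5.9 + (0.40)·(1.2/5.6)·(12.0 − (-4.6)) = 5.9 + (0.085714)·(16.6) = 7.3229.

7.3229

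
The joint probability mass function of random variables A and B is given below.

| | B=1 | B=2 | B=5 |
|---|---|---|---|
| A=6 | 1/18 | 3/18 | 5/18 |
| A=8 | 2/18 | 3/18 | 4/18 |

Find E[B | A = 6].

P(A = 6) = 1/2.
Σ B·P over the event = 1·(1/18) + 2·(3/18) + 5·(5/18) = 16/9.
E[B | A = 6] = (16/9) / (1/2) = 32/9.

32/9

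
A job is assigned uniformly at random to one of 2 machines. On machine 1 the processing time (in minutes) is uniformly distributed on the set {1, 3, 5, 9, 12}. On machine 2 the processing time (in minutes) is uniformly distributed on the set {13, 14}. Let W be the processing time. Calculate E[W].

39/4

E[W | machine 1] = (1+3+5+9+12)/5 = 6.
E[W | machine 2] = (13+14)/2 = 27/2.
By the law of total expectation,
E[W] = (1/2)·(6) + (1/2)·(27/2) = 39/4.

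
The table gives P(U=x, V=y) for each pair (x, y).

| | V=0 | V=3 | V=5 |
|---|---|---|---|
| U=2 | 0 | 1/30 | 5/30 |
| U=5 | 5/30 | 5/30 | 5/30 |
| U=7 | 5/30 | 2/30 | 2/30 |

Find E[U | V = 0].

6

P(V = 0) = 1/3.
Σ U·P over the event = 5·(5/30) + 7·(5/30) = 2.
E[U | V = 0] = (2) / (1/3) = 6.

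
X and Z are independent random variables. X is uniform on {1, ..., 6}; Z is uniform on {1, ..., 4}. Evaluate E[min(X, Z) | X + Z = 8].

3

Outcomes with X + Z = 8: (4,4), (5,3), (6,2), each with probability 1/24.
E[min(X, Z) | X + Z = 8] = (4 + 3 + 2) / 3 = 3.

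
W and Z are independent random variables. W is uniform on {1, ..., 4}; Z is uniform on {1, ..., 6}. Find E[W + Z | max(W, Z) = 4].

44/7

P(max(W, Z) = 4) = 7/24.
Summing (W+Z)·P(x,y) over outcomes with max(W, Z) = 4 gives 11/6.
E[W + Z | max(W, Z) = 4] = (11/6) / (7/24) = 44/7.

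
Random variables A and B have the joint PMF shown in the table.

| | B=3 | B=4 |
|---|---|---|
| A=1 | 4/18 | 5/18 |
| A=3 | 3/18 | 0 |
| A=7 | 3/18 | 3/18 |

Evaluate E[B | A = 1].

P(A = 1) = 1/2.
Σ B·P over the event = 3·(4/18) + 4·(5/18) = 16/9.
E[B | A = 1] = (16/9) / (1/2) = 32/9.

32/9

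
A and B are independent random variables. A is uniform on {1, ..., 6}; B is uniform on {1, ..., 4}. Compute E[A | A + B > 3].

P(A + B > 3) = 7/8.
Summing A·P(x,y) over outcomes with A + B > 3 gives 10/3.
E[A | A + B > 3] = (10/3) / (7/8) = 80/21.

80/21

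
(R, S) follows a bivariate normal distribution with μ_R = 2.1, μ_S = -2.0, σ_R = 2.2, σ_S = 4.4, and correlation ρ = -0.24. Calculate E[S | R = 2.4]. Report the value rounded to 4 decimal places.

For a bivariate normal, E[S | R=x] = μ_S + ρ·(σ_S/σ_R)·(x − μ_R).
E[S | R=2.4] = -2.0 + (-0.24)·(4.4/2.2)·(2.4 − (2.1)) = -2.0 + (-0.48)·(0.3) = -2.1440.

-2.1440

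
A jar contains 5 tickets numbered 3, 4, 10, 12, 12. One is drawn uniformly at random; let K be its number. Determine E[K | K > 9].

34/3

P(K > 9) = 3/5.
Σ over the event: 10·1/5 + 12·2/5 = 34/5.
E[K | K > 9] = (34/5) / (3/5) = 34/3.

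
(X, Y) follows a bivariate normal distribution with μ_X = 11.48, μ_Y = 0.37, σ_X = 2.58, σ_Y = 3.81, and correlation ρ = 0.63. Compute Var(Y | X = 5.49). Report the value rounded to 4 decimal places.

8.7547

The conditional variance in a bivariate normal is σ_Y²(1 − ρ²), independent of x.
Var(Y | X=5.49) = (3.81)²·(1 − (0.63)²) = 14.5161·0.6031 = 8.7547.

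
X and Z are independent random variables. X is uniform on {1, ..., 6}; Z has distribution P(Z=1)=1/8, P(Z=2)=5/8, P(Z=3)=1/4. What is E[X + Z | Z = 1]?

9/2

P(Z = 1) = 1/8.
Summing (X+Z)·P(x,y) over outcomes with Z = 1 gives 9/16.
E[X + Z | Z = 1] = (9/16) / (1/8) = 9/2.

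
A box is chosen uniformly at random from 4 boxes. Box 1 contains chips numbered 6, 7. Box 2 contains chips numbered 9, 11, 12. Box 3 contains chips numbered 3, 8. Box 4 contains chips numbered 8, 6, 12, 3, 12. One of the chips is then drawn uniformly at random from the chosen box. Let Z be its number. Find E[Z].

E[Z | box 1] = (6+7)/2 = 13/2.
E[Z | box 2] = (9+11+12)/3 = 32/3.
E[Z | box 3] = (3+8)/2 = 11/2.
E[Z | box 4] = (8+6+12+3+12)/5 = 41/5.
E[Z] = (1/4)·(13/2) + (1/4)·(32/3) + (1/4)·(11/2) + (1/4)·(41/5) = 463/60.

463/60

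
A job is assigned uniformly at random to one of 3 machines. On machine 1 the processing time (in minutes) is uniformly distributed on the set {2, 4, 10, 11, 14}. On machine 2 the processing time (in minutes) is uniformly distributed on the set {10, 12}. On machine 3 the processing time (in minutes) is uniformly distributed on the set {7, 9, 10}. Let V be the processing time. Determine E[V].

E[V | machine 1] = (2+4+10+11+14)/5 = 41/5.
E[V | machine 2] = (10+12)/2 = 11.
E[V | machine 3] = (7+9+10)/3 = 26/3.
By the law of total expectation,
E[V] = (1/3)·(41/5) + (1/3)·(11) + (1/3)·(26/3) = 418/45.

418/45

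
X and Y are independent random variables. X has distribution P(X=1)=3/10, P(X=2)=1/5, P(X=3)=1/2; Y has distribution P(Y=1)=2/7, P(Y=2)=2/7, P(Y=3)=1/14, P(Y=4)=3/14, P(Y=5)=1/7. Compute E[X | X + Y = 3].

P(X + Y = 3) = 1/7.
Summing X·P(x,y) over outcomes with X + Y = 3 gives 1/5.
E[X | X + Y = 3] = (1/5) / (1/7) = 7/5.

7/5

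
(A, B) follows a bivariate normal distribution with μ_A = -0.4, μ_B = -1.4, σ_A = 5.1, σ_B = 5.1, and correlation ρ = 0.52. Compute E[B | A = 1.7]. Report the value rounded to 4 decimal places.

-0.3080

E[B | A=x] = μ_B + ρ(σ_B/σ_A)(x − μ_A) for jointly normal variables.
E[B | A=1.7] = -1.4 + (0.52)·(5.1/5.1)·(1.7 − (-0.4)) = -1.4 + (0.52)·(2.1) = -0.3080.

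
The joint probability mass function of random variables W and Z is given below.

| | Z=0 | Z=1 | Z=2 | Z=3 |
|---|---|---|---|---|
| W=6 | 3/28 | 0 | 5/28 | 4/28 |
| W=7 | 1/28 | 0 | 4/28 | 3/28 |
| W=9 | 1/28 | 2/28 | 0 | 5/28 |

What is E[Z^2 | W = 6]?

14/3

P(W = 6) = 3/7.
Σ Z^2·P over the event = 0·(3/28) + 4·(5/28) + 9·(4/28) = 2.
E[Z^2 | W = 6] = (2) / (3/7) = 14/3.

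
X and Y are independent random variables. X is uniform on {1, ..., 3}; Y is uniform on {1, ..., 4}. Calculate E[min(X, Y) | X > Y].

4/3

Outcomes with X > Y: (2,1), (3,1), (3,2), each with probability 1/12.
E[min(X, Y) | X > Y] = (1 + 1 + 2) / 3 = 4/3.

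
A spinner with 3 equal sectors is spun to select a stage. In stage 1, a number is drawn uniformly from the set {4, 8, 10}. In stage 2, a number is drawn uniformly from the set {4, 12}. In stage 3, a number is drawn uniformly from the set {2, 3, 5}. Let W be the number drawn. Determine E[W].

56/9

E[W | stage 1] = (4+8+10)/3 = 22/3.
E[W | stage 2] = (4+12)/2 = 8.
E[W | stage 3] = (2+3+5)/3 = 10/3.
E[W] = (1/3)·(22/3) + (1/3)·(8) + (1/3)·(10/3) = 56/9.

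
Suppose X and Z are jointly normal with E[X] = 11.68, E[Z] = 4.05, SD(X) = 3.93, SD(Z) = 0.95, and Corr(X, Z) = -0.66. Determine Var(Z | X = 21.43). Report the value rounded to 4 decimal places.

For a bivariate normal, Var(Z | X=x) = σ_Z²(1 − ρ²).
Var(Z | X=21.43) = (0.95)²·(1 − (-0.66)²) = 0.9025·0.5644 = 0.5094.

0.5094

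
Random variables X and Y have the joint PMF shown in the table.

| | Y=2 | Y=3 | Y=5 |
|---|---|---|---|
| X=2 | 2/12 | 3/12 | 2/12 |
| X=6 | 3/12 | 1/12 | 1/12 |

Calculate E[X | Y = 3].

P(Y = 3) = 1/3.
Σ X·P over the event = 2·(3/12) + 6·(1/12) = 1.
E[X | Y = 3] = (1) / (1/3) = 3.

3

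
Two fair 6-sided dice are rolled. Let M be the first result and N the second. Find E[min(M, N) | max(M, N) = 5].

25/9

Outcomes with max(M, N) = 5: (1,5), (2,5), (3,5), (4,5), (5,1), (5,2), (5,3), (5,4), (5,5), each with probability 1/36.
E[min(M, N) | max(M, N) = 5] = (1 + 2 + 3 + 4 + 1 + 2 + 3 + 4 + 5) / 9 = 25/9.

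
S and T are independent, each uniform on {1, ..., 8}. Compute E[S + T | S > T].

P(S > T) = 7/16.
Summing (S+T)·P(x,y) over outcomes with S > T gives 63/16.
E[S + T | S > T] = (63/16) / (7/16) = 9.

9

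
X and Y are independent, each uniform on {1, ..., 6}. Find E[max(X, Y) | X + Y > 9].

Outcomes with X + Y > 9: (4,6), (5,5), (5,6), (6,4), (6,5), (6,6), each with probability 1/36.
E[max(X, Y) | X + Y > 9] = (6 + 5 + 6 + 6 + 6 + 6) / 6 = 35/6.

35/6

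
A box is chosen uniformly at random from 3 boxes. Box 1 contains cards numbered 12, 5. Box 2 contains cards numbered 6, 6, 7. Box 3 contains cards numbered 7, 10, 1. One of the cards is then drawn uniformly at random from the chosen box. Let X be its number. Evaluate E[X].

E[X | box 1] = (12+5)/2 = 17/2.
E[X | box 2] = (6+6+7)/3 = 19/3.
E[X | box 3] = (7+10+1)/3 = 6.
By the law of total expectation,
E[X] = (1/3)·(17/2) + (1/3)·(19/3) + (1/3)·(6) = 125/18.

125/18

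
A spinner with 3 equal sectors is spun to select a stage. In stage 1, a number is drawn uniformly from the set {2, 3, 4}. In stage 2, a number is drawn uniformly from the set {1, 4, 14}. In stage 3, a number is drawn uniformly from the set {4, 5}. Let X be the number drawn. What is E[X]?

83/18

E[X | stage 1] = (2+3+4)/3 = 3.
E[X | stage 2] = (1+4+14)/3 = 19/3.
E[X | stage 3] = (4+5)/2 = 9/2.
By the law of total expectation,
E[X] = (1/3)·(3) + (1/3)·(19/3) + (1/3)·(9/2) = 83/18.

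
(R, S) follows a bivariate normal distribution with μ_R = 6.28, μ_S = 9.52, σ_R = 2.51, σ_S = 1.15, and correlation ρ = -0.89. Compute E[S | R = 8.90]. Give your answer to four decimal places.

The regression of S on R has slope ρ·σ_S/σ_R and passes through (μ_R, μ_S).
E[S | R=8.90] = 9.52 + (-0.89)·(1.15/2.51)·(8.90 − (6.28)) = 9.52 + (-0.40777)·(2.62) = 8.4516.

8.4516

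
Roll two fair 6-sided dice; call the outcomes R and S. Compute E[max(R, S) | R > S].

P(R > S) = 5/12.
Summing max(R,S)·P(x,y) over outcomes with R > S gives 35/18.
E[max(R, S) | R > S] = (35/18) / (5/12) = 14/3.

14/3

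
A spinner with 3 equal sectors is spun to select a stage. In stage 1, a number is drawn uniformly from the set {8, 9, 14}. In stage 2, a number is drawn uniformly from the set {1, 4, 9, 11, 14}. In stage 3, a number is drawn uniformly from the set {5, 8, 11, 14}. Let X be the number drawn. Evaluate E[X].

E[X | stage 1] = (8+9+14)/3 = 31/3.
E[X | stage 2] = (1+4+9+11+14)/5 = 39/5.
E[X | stage 3] = (5+8+11+14)/4 = 19/2.
E[X] = (1/3)·(31/3) + (1/3)·(39/5) + (1/3)·(19/2) = 829/90.

829/90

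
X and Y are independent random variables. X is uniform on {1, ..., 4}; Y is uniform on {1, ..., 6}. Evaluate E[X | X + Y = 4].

2

Outcomes with X + Y = 4: (1,3), (2,2), (3,1), each with probability 1/24.
E[X | X + Y = 4] = (1 + 2 + 3) / 3 = 2.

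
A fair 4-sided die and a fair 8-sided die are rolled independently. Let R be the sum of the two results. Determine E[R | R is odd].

7

P(R is odd) = 1/2.
Σ over the event: 3·1/16 + 5·1/8 + 7·1/8 + 9·1/8 + 11·1/16 = 7/2.
E[R | R is odd] = (7/2) / (1/2) = 7.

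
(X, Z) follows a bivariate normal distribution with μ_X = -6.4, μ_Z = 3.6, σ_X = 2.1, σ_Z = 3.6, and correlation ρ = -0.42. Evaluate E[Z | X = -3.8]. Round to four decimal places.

For a bivariate normal, E[Z | X=x] = μ_Z + ρ·(σ_Z/σ_X)·(x − μ_X).
E[Z | X=-3.8] = 3.6 + (-0.42)·(3.6/2.1)·(-3.8 − (-6.4)) = 3.6 + (-0.72)·(2.6) = 1.7280.

1.7280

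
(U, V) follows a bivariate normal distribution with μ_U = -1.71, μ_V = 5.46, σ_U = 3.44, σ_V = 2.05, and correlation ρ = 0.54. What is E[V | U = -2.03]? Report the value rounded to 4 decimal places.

For a bivariate normal, E[V | U=x] = μ_V + ρ·(σ_V/σ_U)·(x − μ_U).
E[V | U=-2.03] = 5.46 + (0.54)·(2.05/3.44)·(-2.03 − (-1.71)) = 5.46 + (0.3218)·(-0.32) = 5.3570.

5.3570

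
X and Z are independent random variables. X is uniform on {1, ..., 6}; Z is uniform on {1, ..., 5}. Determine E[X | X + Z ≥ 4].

101/27

P(X + Z ≥ 4) = 9/10.
Summing X·P(x,y) over outcomes with X + Z ≥ 4 gives 101/30.
E[X | X + Z ≥ 4] = (101/30) / (9/10) = 101/27.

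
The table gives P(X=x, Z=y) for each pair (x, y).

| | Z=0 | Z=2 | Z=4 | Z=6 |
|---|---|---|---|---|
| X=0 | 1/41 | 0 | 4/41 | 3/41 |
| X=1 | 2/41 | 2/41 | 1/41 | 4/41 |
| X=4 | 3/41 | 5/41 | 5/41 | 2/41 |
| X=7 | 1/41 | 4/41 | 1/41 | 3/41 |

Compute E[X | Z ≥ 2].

111/34

P(Z ≥ 2) = 34/41.
Summing X·P(X=x,Z=y) over the conditioning event gives 111/41.
E[X | Z ≥ 2] = (111/41) / (34/41) = 111/34.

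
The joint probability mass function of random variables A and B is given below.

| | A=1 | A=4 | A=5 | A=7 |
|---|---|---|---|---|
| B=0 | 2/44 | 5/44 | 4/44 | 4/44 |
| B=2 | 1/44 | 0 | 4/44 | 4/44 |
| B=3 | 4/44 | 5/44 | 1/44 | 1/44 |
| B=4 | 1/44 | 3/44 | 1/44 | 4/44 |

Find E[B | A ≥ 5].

P(A ≥ 5) = 23/44.
Σ B·P over the event = 0·(4/44) + 2·(4/44) + 3·(1/44) + 4·(1/44) + 0·(4/44) + 2·(4/44) + 3·(1/44) + 4·(4/44) = 21/22.
E[B | A ≥ 5] = (21/22) / (23/44) = 42/23.

42/23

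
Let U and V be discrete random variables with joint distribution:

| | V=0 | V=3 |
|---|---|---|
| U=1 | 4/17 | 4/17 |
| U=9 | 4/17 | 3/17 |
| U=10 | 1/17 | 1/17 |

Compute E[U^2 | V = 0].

428/9

P(V = 0) = 9/17.
Summing U^2·P(U=x,V=y) over the conditioning event gives 428/17.
E[U^2 | V = 0] = (428/17) / (9/17) = 428/9.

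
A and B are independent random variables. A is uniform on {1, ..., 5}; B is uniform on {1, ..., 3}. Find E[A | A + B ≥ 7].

Outcomes with A + B ≥ 7: (4,3), (5,2), (5,3), each with probability 1/15.
E[A | A + B ≥ 7] = (4 + 5 + 5) / 3 = 14/3.

14/3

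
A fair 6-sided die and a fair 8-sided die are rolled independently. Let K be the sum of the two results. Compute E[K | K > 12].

40/3

P(K > 12) = 1/16.
Σ over the event: 13·1/24 + 14·1/48 = 5/6.
E[K | K > 12] = (5/6) / (1/16) = 40/3.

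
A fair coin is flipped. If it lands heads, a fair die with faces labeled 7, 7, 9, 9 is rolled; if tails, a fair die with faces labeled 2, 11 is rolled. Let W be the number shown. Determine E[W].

E[W | heads] = (7+7+9+9)/4 = 8.
E[W | tails] = (2+11)/2 = 13/2.
E[W] = (1/2)·(8) + (1/2)·(13/2) = 29/4.

29/4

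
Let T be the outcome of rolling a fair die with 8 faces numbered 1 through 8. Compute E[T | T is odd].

4

Given T is odd, T is equally likely to be any of {1, 3, 5, 7}.
E[T | T is odd] = (1 + 3 + 5 + 7) / 4 = 4.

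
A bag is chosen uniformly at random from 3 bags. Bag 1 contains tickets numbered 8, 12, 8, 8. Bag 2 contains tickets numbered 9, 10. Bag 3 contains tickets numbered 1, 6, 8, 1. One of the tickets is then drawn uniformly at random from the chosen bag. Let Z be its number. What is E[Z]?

15/2

E[Z | bag 1] = (8+12+8+8)/4 = 9.
E[Z | bag 2] = (9+10)/2 = 19/2.
E[Z | bag 3] = (1+6+8+1)/4 = 4.
E[Z] = (1/3)·(9) + (1/3)·(19/2) + (1/3)·(4) = 15/2.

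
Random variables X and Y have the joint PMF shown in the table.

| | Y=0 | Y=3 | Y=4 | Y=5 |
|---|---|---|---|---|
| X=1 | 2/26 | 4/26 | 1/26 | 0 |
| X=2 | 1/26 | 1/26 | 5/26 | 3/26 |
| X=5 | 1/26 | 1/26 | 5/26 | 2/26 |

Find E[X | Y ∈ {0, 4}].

P(Y ∈ {0, 4}) = 15/26.
Σ X·P over the event = 1·(2/26) + 1·(1/26) + 2·(1/26) + 2·(5/26) + 5·(1/26) + 5·(5/26) = 45/26.
E[X | Y ∈ {0, 4}] = (45/26) / (15/26) = 3.

3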